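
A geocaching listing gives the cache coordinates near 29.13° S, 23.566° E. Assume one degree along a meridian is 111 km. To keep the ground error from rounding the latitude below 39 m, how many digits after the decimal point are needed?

One degree of latitude covers 111000 m.
With N decimal places the half-ulp bound is 0.5·10⁻ᴺ°, or 0.5·10⁻ᴺ × 111000 m on the ground.
Need 0.5 × 111000 × 10⁻ᴺ ≤ 39 → 10⁻ᴺ ≤ 7.027e-04, so N ≥ 3.15.
N = 3 would give 55.5 m (too coarse); N = 4 gives 5.55 m ≤ 39 m.

4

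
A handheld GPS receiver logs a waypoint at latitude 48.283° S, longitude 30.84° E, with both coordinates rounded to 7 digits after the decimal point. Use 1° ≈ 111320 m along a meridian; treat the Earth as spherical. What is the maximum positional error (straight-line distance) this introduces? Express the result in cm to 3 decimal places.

0.669 cm

Rounding to 7 decimal places leaves each coordinate within ±5e-08° of the true value.
N–S: 5e-08° × 111320 m/° = 0.005566 m.
E–W at 48.283°: 5e-08° × 111320 × cos 48.283° = 5e-08 × 111320 × 0.6655 ≈ 0.00370391 m.
Combining orthogonally: (0.005566² + 0.00370391²)^½ ≈ 0.00668575 m.
That is 0.00668575 m = 0.66858 cm.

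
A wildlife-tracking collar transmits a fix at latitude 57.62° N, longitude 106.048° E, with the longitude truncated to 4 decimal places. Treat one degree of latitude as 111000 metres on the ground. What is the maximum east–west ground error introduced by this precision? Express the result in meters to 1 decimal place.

5.9 meters

Truncating at 4 decimal places can drop up to a full unit in the last place, so the longitude may be off by as much as 0.0001°.
One degree of longitude at 57.62° is 111000 × cos 57.62° ≈ 111000 × 0.5355 = 59444.1 m.
Maximum E–W displacement: 0.0001 × 59444.1 = 5.94441 m.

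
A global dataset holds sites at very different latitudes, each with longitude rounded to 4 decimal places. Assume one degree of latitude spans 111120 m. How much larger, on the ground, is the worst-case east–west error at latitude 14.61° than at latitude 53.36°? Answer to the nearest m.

2 m

Rounding to 4 decimal places leaves the longitude within ±5e-05° of the true value.
At 14.61°: 5e-05° × 111120 × cos 14.61° = 5e-05 × 111120 × 0.9677 ≈ 5.3763 m.
At 53.36°: 5e-05° × 111120 × cos 53.36° = 5e-05 × 111120 × 0.5968 ≈ 3.3157 m.
So the lower-latitude error exceeds the higher by 5.3763 − 3.3157 = 2.0606 m.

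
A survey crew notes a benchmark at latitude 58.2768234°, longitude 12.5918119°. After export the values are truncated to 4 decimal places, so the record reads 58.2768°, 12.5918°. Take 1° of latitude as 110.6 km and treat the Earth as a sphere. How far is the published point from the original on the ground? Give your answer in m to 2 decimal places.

2.68 m

Δlat = 58.2768234 − 58.2768 = +0.0000234°; Δlon = 12.5918119 − 12.5918 = +0.0000119°.
North–south shift: 0.0000234 × 110600 = 2.58804 m.
East–west at this latitude: 0.0000119° × 110600 × cos 58.2768° ≈ 0.0000119 × 58155.3 = 0.692048 m.
Distance: √(2.58804² + 0.692048²) ≈ 2.67897 m.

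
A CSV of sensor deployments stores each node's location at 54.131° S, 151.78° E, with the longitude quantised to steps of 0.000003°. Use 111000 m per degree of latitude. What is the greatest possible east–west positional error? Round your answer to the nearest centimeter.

With a 0.000003° grid the true value lies within half a step, ±0.000003°/2 = ±1.5e-06°, of the stored one.
At latitude 54.131° a degree of longitude spans 111000 m × cos 54.131° = 111000 × 0.5859 ≈ 65038.7 m.
Maximum E–W displacement: 1.5e-06 × 65038.7 = 0.097558 m.
That is 0.097558 m = 9.7558 cm.

10 centimeters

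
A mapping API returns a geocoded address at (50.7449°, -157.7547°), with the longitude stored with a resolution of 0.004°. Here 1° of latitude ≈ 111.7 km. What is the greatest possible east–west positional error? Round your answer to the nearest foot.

With a 0.004° grid the true value lies within half a step, ±0.004°/2 = ±0.002°, of the stored one.
At latitude 50.7449° a degree of longitude spans 111700 m × cos 50.7449° = 111700 × 0.6328 ≈ 70680.9 m.
So at most 0.002° × 70680.9 ≈ 141.362 m east–west.
Converting: 141.362 m × 3.2808 ft/m ≈ 463.79 ft.

464 feet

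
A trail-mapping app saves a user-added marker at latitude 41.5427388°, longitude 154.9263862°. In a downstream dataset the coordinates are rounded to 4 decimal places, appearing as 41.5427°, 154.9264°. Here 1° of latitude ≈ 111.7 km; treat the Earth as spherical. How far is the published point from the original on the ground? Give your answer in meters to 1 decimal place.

The latitude changed by +0.0000388° and the longitude by -0.0000138°.
North–south shift: 0.0000388 × 111700 = 4.33396 m.
E–W at 41.5427°: -0.0000138° × 111700 × cos 41.5427° = -0.0000138 × 111700 × 0.7485 ≈ -1.15372 m.
Distance: √(4.33396² + 1.15372²) ≈ 4.4849 m.

4.5 meters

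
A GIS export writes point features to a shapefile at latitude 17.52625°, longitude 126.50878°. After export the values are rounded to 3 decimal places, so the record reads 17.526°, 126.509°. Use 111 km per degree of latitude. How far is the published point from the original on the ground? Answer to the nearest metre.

36 metres

Δlat = 17.52625 − 17.526 = +0.00025°; Δlon = 126.50878 − 126.509 = -0.00022°.
North–south shift: 0.00025 × 111000 = 27.75 m.
East–west at this latitude: -0.00022° × 111000 × cos 17.526° ≈ -0.00022 × 105847 = -23.2864 m.
Distance: √(27.75² + 23.2864²) ≈ 36.226 m.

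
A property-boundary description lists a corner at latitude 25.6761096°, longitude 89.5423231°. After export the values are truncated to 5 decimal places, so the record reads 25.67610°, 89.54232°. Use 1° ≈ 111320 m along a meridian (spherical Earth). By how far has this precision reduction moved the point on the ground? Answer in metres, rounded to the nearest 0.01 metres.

The latitude changed by +0.0000096° and the longitude by +0.0000031°.
N–S: 0.0000096° × 111320 m/° = 1.06867 m.
East–west at this latitude: 0.0000031° × 111320 × cos 25.6761° ≈ 0.0000031 × 100328 = 0.311017 m.
Hypotenuse of the two orthogonal shifts: √(1.06867² + 0.311017²) = 1.11301 m.

1.11 metres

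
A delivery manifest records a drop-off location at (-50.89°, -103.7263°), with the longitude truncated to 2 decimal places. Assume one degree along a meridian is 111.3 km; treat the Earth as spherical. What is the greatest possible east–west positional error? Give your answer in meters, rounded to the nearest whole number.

Truncating at 2 decimal places can drop up to a full unit in the last place, so the longitude may be off by as much as 0.01°.
One degree of longitude at 50.89° is 111300 × cos 50.89° ≈ 111300 × 0.6308 = 70209.3 m.
So at most 0.01° × 70209.3 ≈ 702.093 m east–west.

702 meters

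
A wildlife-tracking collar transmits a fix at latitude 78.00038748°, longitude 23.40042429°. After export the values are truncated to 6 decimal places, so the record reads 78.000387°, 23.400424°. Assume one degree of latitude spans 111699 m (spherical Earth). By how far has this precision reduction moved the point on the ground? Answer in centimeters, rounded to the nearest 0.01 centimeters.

Δlat = 78.00038748 − 78.000387 = +0.00000048°; Δlon = 23.40042429 − 23.400424 = +0.00000029°.
N–S: 0.00000048° × 111699 m/° = 0.0536155 m.
E–W at 78.0004°: 0.00000029° × 111699 × cos 78.0004° = 0.00000029 × 111699 × 0.2079 ≈ 0.00673461 m.
Hypotenuse of the two orthogonal shifts: √(0.0536155² + 0.00673461²) = 0.0540368 m.
That is 0.0540368 m = 5.4037 cm.

5.40 centimeters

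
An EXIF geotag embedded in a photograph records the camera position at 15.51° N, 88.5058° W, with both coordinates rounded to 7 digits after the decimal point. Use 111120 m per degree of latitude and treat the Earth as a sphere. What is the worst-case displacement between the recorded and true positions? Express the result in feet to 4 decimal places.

0.0253 feet

Rounding to 7 decimal places leaves each coordinate within ±5e-08° of the true value.
North–south component: 5e-08° × 111120 = 0.005556 m.
E–W at 15.51°: 5e-08° × 111120 × cos 15.51° = 5e-08 × 111120 × 0.9636 ≈ 0.00535367 m.
The two errors are perpendicular, so the maximum displacement is √(0.005556² + 0.00535367²) ≈ 0.00771563 m.
Converting: 0.00771563 m × 3.2808 ft/m ≈ 0.025314 ft.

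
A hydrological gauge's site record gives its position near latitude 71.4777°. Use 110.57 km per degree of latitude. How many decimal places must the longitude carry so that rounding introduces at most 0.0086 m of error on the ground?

At 71.4777° one degree of longitude covers 110570 × cos 71.4777° ≈ 110570 × 0.3177 ≈ 35125.2 m.
Rounding to N decimal places gives at most 0.5 × 10⁻ᴺ degrees of error, i.e. 0.5 × 10⁻ᴺ × 35125.2 m.
Need 0.5 × 35125.2 × 10⁻ᴺ ≤ 0.0086 → 10⁻ᴺ ≤ 4.897e-07, so N ≥ 6.31.
At 6 places the error can reach 0.0176 m, but 7 places keeps it to 0.00176 m.

7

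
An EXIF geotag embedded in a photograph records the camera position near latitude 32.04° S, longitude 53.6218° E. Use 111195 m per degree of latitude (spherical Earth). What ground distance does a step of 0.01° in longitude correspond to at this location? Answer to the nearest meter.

943 meters

At 32.04° a degree of longitude is 111195 × cos 32.04° ≈ 94257.5 m, so 0.01° corresponds to 942.575 m.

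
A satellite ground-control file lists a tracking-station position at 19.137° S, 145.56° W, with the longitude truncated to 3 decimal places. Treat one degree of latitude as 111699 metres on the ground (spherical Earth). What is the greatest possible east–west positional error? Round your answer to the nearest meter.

106 meters

Truncating at 3 decimal places can drop up to a full unit in the last place, so the longitude may be off by as much as 0.001°.
Parallels shrink by cos φ, so at 19.137° a degree of longitude is 111699 × 0.9447 ≈ 105526 m.
Maximum E–W displacement: 0.001 × 105526 = 105.526 m.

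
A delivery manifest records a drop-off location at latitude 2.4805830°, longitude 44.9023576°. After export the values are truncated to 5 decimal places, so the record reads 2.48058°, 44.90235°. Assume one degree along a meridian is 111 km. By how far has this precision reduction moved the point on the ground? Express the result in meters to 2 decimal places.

0.91 meters

The latitude changed by +0.0000030° and the longitude by +0.0000076°.
North–south shift: 0.0000030 × 111000 = 0.333 m.
E–W at 2.48058°: 0.0000076° × 111000 × cos 2.48058° = 0.0000076 × 111000 × 0.9991 ≈ 0.84281 m.
Combined displacement = (0.333² + 0.84281²)^½ ≈ 0.90621 m.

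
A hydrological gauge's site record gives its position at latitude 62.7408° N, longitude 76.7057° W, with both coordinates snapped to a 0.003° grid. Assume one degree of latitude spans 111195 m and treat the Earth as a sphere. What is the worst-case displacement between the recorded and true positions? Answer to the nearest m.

183 m

With a 0.003° grid the true value lies within half a step, ±0.003°/2 = ±0.0015°, of the stored one.
Latitude error → 0.0015 × 111195 = 166.792 m along the meridian.
East–west component at 62.7408°: 0.0015° × 111195 × cos 62.7408° ≈ 0.0015 × 50929.2 ≈ 76.3937 m.
The two errors are perpendicular, so the maximum displacement is √(166.792² + 76.3937²) ≈ 183.455 m.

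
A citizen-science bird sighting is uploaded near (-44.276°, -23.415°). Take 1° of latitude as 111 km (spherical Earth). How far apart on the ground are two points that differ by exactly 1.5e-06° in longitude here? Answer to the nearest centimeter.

12 centimeters

At 44.276° a degree of longitude is 111000 × cos 44.276° ≈ 79474.4 m, so 1.5e-06° corresponds to 0.119212 m.
That is 0.119212 m = 11.921 cm.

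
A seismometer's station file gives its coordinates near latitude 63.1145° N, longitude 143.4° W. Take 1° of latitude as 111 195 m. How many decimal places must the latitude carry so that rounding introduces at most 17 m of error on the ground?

4

One degree of latitude covers 111195 m.
With N decimal places the half-ulp bound is 0.5·10⁻ᴺ°, or 0.5·10⁻ᴺ × 111195 m on the ground.
Setting 55597.5 × 10⁻ᴺ ≤ 17 gives 10ᴺ ≥ 3270, i.e. N ≥ 3.51.
So 4 decimal places suffice (5.56 m); 3 would allow up to 55.6 m.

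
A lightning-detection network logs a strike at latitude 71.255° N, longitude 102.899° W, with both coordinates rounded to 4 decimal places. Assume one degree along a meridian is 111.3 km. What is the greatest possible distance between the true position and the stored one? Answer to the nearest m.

6 m

Rounding to 4 decimal places leaves each coordinate within ±5e-05° of the true value.
Latitude error → 5e-05 × 111300 = 5.565 m along the meridian.
East–west component at 71.255°: 5e-05° × 111300 × cos 71.255° ≈ 5e-05 × 35767 ≈ 1.78835 m.
The two errors are perpendicular, so the maximum displacement is √(5.565² + 1.78835²) ≈ 5.84529 m.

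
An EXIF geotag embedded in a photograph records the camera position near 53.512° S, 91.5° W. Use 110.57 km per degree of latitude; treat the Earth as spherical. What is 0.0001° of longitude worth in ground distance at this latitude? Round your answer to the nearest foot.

0.0001° of longitude at 53.512° is 0.0001 × 110570 × cos 53.512° ≈ 0.0001 × 65750.9 = 6.57509 m.
In feet: 6.57509 m ÷ 0.3048 ≈ 21.572 ft.

22 feet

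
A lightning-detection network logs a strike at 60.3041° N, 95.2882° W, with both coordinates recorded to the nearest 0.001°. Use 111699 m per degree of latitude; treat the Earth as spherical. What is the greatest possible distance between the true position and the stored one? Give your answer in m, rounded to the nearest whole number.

62 m

Rounding to 3 decimal places leaves each coordinate within ±0.0005° of the true value.
Latitude error → 0.0005 × 111699 = 55.8495 m along the meridian.
East–west component at 60.3041°: 0.0005° × 111699 × cos 60.3041° ≈ 0.0005 × 55335.3 ≈ 27.6676 m.
Worst case both components are at the extreme and orthogonal: √(55.8495² + 27.6676²) ≈ 62.3271 m.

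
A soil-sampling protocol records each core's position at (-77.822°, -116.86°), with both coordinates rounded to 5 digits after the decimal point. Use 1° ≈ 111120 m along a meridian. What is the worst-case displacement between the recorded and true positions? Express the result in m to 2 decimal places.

0.57 m

Rounding to 5 decimal places leaves each coordinate within ±5e-06° of the true value.
N–S: 5e-06° × 111120 m/° = 0.5556 m.
E–W at 77.822°: 5e-06° × 111120 × cos 77.822° = 5e-06 × 111120 × 0.2109 ≈ 0.117204 m.
Worst case both components are at the extreme and orthogonal: √(0.5556² + 0.117204²) ≈ 0.567827 m.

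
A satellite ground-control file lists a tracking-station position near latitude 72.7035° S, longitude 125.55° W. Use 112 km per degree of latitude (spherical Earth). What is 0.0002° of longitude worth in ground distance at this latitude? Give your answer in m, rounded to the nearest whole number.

0.0002° of longitude at 72.7035° is 0.0002 × 112000 × cos 72.7035° ≈ 0.0002 × 33299.5 = 6.65989 m.

7 m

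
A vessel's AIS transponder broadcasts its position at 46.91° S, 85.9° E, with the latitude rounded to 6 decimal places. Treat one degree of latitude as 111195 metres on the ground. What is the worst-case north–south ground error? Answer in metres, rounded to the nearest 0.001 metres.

0.056 metres

Rounding to 6 decimal places leaves the latitude within ±5e-07° of the true value.
So the N–S error is at most 5e-07 × 111195 = 0.0555975 m.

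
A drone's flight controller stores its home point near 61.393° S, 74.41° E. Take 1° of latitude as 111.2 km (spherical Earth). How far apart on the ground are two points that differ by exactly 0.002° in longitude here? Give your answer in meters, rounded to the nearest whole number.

106 meters

0.002° of longitude at 61.393° is 0.002 × 111200 × cos 61.393° ≈ 0.002 × 53242.5 = 106.485 m.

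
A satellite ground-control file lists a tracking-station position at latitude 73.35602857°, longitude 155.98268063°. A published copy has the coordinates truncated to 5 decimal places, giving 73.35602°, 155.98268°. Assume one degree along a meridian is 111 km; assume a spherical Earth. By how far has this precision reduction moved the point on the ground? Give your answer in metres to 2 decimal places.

The latitude changed by +0.00000857° and the longitude by +0.00000063°.
North–south shift: 0.00000857 × 111000 = 0.95127 m.
East–west at this latitude: 0.00000063° × 111000 × cos 73.356° ≈ 0.00000063 × 31793.1 = 0.0200296 m.
Distance: √(0.95127² + 0.0200296²) ≈ 0.951481 m.

0.95 metres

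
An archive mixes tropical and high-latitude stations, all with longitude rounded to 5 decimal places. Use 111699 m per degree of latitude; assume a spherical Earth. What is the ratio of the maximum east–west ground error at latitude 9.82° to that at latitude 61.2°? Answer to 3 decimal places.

Rounding to 5 decimal places leaves the longitude within ±5e-06° of the true value.
Error at 9.82° = 5e-06° × 111699 × cos 9.82° ≈ 0.5585 × 0.9853 = 0.55031 m.
Error at 61.2° = 5e-06° × 111699 × cos 61.2° ≈ 0.5585 × 0.4818 = 0.26906 m.
The ratio reduces to cos 9.82° / cos 61.2° = 0.9853/0.4818 ≈ 2.0453.

2.045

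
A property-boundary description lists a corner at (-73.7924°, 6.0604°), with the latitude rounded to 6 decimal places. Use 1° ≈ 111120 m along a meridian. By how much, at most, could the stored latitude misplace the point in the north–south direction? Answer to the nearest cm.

Rounding to 6 decimal places leaves the latitude within ±5e-07° of the true value.
North–south distance: 5e-07° × 111120 m/° = 0.05556 m.
That is 0.05556 m = 5.556 cm.

6 cm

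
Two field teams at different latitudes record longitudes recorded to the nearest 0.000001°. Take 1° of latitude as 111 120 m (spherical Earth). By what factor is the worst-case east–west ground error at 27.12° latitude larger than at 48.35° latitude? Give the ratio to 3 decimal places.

Rounding to 6 decimal places leaves the longitude within ±5e-07° of the true value.
Error at 27.12° = 5e-07° × 111120 × cos 27.12° ≈ 0.05556 × 0.8901 = 0.049451 m.
At 48.35°: 5e-07° × 111120 × cos 48.35° = 5e-07 × 111120 × 0.6646 ≈ 0.036924 m.
The ratio reduces to cos 27.12° / cos 48.35° = 0.8901/0.6646 ≈ 1.3393.

1.339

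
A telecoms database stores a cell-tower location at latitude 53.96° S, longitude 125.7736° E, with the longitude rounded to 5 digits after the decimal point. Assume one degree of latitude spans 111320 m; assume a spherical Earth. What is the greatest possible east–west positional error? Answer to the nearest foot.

Rounding to 5 decimal places leaves the longitude within ±5e-06° of the true value.
One degree of longitude at 53.96° is 111320 × cos 53.96° ≈ 111320 × 0.5883 = 65495.1 m.
East–west error: 5e-06° × 65495.1 m/° ≈ 0.327476 m.
Converting: 0.327476 m × 3.2808 ft/m ≈ 1.0744 ft.

1 feet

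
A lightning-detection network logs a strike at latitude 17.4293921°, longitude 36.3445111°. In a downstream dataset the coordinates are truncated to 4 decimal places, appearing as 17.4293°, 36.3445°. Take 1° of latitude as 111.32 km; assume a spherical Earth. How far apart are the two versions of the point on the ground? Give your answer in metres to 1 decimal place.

Δlat = 17.4293921 − 17.4293 = +0.0000921°; Δlon = 36.3445111 − 36.3445 = +0.0000111°.
North–south shift: 0.0000921 × 111320 = 10.2526 m.
East–west at this latitude: 0.0000111° × 111320 × cos 17.4293° ≈ 0.0000111 × 106209 = 1.17892 m.
Hypotenuse of the two orthogonal shifts: √(10.2526² + 1.17892²) = 10.3201 m.

10.3 metres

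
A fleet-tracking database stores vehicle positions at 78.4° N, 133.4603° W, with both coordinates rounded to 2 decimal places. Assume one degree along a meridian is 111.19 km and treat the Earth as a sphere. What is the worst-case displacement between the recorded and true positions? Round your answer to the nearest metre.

567 metres

Rounding to 2 decimal places leaves each coordinate within ±0.005° of the true value.
Latitude error → 0.005 × 111190 = 555.95 m along the meridian.
East–west component at 78.4°: 0.005° × 111190 × cos 78.4° ≈ 0.005 × 22357.9 ≈ 111.789 m.
The two errors are perpendicular, so the maximum displacement is √(555.95² + 111.789²) ≈ 567.078 m.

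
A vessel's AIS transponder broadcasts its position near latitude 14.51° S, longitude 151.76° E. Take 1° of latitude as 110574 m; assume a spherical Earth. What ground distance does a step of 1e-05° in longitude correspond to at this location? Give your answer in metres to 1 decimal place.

One degree of longitude here spans 110574 × cos 14.51° = 110574 × 0.9681 ≈ 107047 m; 1e-05° of that is 1.07047 m.

1.1 metres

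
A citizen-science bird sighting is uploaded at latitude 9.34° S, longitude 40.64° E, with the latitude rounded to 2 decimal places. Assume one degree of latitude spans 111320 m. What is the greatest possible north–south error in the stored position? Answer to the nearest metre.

Rounding to 2 decimal places leaves the latitude within ±0.005° of the true value.
North–south distance: 0.005° × 111320 m/° = 556.6 m.

557 metres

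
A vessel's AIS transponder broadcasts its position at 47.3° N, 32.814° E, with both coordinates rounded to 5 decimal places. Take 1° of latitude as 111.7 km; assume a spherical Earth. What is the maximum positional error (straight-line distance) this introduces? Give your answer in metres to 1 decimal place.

0.7 metres

Rounding to 5 decimal places leaves each coordinate within ±5e-06° of the true value.
Latitude error → 5e-06 × 111700 = 0.5585 m along the meridian.
E–W at 47.3°: 5e-06° × 111700 × cos 47.3° = 5e-06 × 111700 × 0.6782 ≈ 0.378752 m.
Worst case both components are at the extreme and orthogonal: √(0.5585² + 0.378752²) ≈ 0.674815 m.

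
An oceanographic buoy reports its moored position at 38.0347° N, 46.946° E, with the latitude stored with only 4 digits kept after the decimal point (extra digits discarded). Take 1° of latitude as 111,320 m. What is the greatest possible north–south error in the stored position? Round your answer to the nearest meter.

11 meters

Truncating at 4 decimal places can drop up to a full unit in the last place, so the latitude may be off by as much as 0.0001°.
So the N–S error is at most 0.0001 × 111320 = 11.132 m.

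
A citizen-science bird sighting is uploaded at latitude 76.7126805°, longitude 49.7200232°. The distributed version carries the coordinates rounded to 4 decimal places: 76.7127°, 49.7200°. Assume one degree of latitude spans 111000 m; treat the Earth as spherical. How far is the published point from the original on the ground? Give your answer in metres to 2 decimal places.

2.24 metres

Δlat = 76.7126805 − 76.7127 = -0.0000195°; Δlon = 49.7200232 − 49.7200 = +0.0000232°.
N–S: -0.0000195° × 111000 m/° = -2.1645 m.
East–west at this latitude: 0.0000232° × 111000 × cos 76.7127° ≈ 0.0000232 × 25511.6 = 0.591869 m.
Combined displacement = (2.1645² + 0.591869²)^½ ≈ 2.24396 m.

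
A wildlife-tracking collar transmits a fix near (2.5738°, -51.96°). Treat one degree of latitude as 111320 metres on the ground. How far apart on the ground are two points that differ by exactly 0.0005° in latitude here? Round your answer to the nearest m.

Along a meridian 0.0005° is 0.0005 × 111320 = 55.66 m.

56 m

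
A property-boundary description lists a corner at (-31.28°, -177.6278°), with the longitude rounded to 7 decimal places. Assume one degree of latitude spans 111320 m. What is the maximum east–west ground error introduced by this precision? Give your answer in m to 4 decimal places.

Rounding to 7 decimal places leaves the longitude within ±5e-08° of the true value.
At latitude 31.28° a degree of longitude spans 111320 m × cos 31.28° = 111320 × 0.8546 ≈ 95138.5 m.
So at most 5e-08° × 95138.5 ≈ 0.00475693 m east–west.

0.0048 m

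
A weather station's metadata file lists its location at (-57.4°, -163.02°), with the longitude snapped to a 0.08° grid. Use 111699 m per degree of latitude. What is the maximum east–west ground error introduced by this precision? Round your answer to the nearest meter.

2407 meters

With a 0.08° grid the true value lies within half a step, ±0.08°/2 = ±0.04°, of the stored one.
One degree of longitude at 57.4° is 111699 × cos 57.4° ≈ 111699 × 0.5388 = 60180.2 m.
East–west error: 0.04° × 60180.2 m/° ≈ 2407.21 m.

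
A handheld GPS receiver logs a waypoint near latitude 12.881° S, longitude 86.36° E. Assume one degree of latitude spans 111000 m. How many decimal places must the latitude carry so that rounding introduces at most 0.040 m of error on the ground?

One degree of latitude covers 111000 m.
N decimal places → at most half a unit in the last place, 0.5 × 10⁻ᴺ° = 111000/2 × 10⁻ᴺ m.
Setting 55500 × 10⁻ᴺ ≤ 0.040 gives 10ᴺ ≥ 1.388e+06, i.e. N ≥ 6.14.
At 6 places the error can reach 0.0555 m, but 7 places keeps it to 0.00555 m.

7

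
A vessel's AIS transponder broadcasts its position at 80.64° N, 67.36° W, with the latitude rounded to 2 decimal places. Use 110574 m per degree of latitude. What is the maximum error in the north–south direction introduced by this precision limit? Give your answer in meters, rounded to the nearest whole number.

Rounding to 2 decimal places leaves the latitude within ±0.005° of the true value.
North–south distance: 0.005° × 110574 m/° = 552.87 m.

553 meters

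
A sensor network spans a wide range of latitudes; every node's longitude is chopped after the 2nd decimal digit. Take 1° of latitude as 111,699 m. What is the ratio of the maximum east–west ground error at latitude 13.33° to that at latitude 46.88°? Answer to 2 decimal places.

Truncating at 2 decimal places can drop up to a full unit in the last place, so the longitude may be off by as much as 0.01°.
At 13.33°: 0.01° × 111699 × cos 13.33° = 0.01 × 111699 × 0.9731 ≈ 1086.9 m.
At 46.88°: 0.01° × 111699 × cos 46.88° = 0.01 × 111699 × 0.6835 ≈ 763.49 m.
Ratio: 1086.9 / 763.49 = cos 13.33° / cos 46.88° ≈ 1.4236.

1.42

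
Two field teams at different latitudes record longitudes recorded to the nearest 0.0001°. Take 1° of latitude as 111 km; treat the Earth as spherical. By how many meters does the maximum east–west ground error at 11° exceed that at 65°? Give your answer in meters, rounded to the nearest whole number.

Rounding to 4 decimal places leaves the longitude within ±5e-05° of the true value.
Error at 11° = 5e-05° × 111000 × cos 11° ≈ 5.55 × 0.9816 = 5.448 m.
At 65°: 5e-05° × 111000 × cos 65° = 5e-05 × 111000 × 0.4226 ≈ 2.3455 m.
So the lower-latitude error exceeds the higher by 5.448 − 2.3455 = 3.1025 m.

3 meters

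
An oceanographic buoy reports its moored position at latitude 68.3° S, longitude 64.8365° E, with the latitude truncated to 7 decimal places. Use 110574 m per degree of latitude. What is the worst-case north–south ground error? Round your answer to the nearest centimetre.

Truncating at 7 decimal places can drop up to a full unit in the last place, so the latitude may be off by as much as 1e-07°.
So the N–S error is at most 1e-07 × 110574 = 0.0110574 m.
That is 0.0110574 m = 1.1057 cm.

1 centimetres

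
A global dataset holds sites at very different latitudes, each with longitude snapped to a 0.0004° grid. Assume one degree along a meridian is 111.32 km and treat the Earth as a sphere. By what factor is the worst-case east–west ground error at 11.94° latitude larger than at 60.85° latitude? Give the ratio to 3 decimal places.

With a 0.0004° grid the true value lies within half a step, ±0.0004°/2 = ±0.0002°, of the stored one.
At 11.94°: 0.0002° × 111320 × cos 11.94° = 0.0002 × 111320 × 0.9784 ≈ 21.782 m.
At 60.85°: 0.0002° × 111320 × cos 60.85° = 0.0002 × 111320 × 0.4871 ≈ 10.845 m.
Ratio: 21.782 / 10.845 = cos 11.94° / cos 60.85° ≈ 2.0086.

2.009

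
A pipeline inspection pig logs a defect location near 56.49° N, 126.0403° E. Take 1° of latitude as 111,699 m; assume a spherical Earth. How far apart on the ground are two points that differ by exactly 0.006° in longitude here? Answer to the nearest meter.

370 meters

0.006° of longitude at 56.49° is 0.006 × 111699 × cos 56.49° ≈ 0.006 × 61667.1 = 370.002 m.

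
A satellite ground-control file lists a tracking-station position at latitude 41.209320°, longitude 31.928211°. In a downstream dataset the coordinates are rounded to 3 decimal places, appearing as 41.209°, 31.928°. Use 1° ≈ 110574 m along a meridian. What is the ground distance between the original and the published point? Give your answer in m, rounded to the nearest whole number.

Δlat = 41.209320 − 41.209 = +0.000320°; Δlon = 31.928211 − 31.928 = +0.000211°.
North–south shift: 0.000320 × 110574 = 35.3837 m.
East–west at this latitude: 0.000211° × 110574 × cos 41.209° ≈ 0.000211 × 83186.1 = 17.5523 m.
Distance: √(35.3837² + 17.5523²) ≈ 39.4979 m.

39 m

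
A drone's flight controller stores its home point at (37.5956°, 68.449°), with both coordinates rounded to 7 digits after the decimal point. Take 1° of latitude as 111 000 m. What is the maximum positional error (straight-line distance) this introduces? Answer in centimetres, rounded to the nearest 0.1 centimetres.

0.7 centimetres

Rounding to 7 decimal places leaves each coordinate within ±5e-08° of the true value.
Latitude error → 5e-08 × 111000 = 0.00555 m along the meridian.
E–W at 37.5956°: 5e-08° × 111000 × cos 37.5956° = 5e-08 × 111000 × 0.7923 ≈ 0.00439747 m.
Combining orthogonally: (0.00555² + 0.00439747²)^½ ≈ 0.00708098 m.
That is 0.00708098 m = 0.7081 cm.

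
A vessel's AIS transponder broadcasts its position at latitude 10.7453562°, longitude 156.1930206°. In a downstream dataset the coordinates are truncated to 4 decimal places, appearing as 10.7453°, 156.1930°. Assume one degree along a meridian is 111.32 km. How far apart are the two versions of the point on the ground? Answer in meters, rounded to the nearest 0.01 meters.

Δlat = 10.7453562 − 10.7453 = +0.0000562°; Δlon = 156.1930206 − 156.1930 = +0.0000206°.
N–S: 0.0000562° × 111320 m/° = 6.25618 m.
E–W at 10.7453°: 0.0000206° × 111320 × cos 10.7453° = 0.0000206 × 111320 × 0.9825 ≈ 2.25298 m.
Combined displacement = (6.25618² + 2.25298²)^½ ≈ 6.64949 m.

6.65 meters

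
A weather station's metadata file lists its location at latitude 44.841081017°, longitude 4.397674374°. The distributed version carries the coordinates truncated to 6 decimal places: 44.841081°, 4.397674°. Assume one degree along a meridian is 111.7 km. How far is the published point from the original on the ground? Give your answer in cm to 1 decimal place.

3.0 cm

The latitude changed by +0.000000017° and the longitude by +0.000000374°.
N–S: 0.000000017° × 111700 m/° = 0.0018989 m.
E–W at 44.8411°: 0.000000374° × 111700 × cos 44.8411° = 0.000000374 × 111700 × 0.7091 ≈ 0.0296218 m.
Combined displacement = (0.0018989² + 0.0296218²)^½ ≈ 0.0296826 m.
That is 0.0296826 m = 2.9683 cm.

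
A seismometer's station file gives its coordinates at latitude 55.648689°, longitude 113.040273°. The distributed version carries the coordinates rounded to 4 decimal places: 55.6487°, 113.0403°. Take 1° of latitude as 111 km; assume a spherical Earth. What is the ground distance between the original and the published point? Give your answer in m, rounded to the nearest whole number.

The latitude changed by -0.000011° and the longitude by -0.000027°.
North–south shift: -0.000011 × 111000 = -1.221 m.
E–W at 55.6487°: -0.000027° × 111000 × cos 55.6487° = -0.000027 × 111000 × 0.5643 ≈ -1.6911 m.
Distance: √(1.221² + 1.6911²) ≈ 2.08583 m.

2 m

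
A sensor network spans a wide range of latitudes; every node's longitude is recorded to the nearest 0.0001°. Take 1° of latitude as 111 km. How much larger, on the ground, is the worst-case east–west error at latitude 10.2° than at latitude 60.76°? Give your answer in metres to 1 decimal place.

2.8 metres

Rounding to 4 decimal places leaves the longitude within ±5e-05° of the true value.
At 10.2°: 5e-05° × 111000 × cos 10.2° = 5e-05 × 111000 × 0.9842 ≈ 5.4623 m.
At 60.76°: 5e-05° × 111000 × cos 60.76° = 5e-05 × 111000 × 0.4885 ≈ 2.711 m.
So the lower-latitude error exceeds the higher by 5.4623 − 2.711 = 2.7513 m.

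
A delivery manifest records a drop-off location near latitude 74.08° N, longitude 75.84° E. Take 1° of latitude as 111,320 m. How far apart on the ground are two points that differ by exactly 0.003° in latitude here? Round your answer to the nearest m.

Along a meridian 0.003° is 0.003 × 111320 = 333.96 m.

334 m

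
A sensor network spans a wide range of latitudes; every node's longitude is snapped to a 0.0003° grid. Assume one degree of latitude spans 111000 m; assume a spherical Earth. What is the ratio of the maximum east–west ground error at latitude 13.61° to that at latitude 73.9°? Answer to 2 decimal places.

With a 0.0003° grid the true value lies within half a step, ±0.0003°/2 = ±0.00015°, of the stored one.
Error at 13.61° = 0.00015° × 111000 × cos 13.61° ≈ 16.65 × 0.9719 = 16.182 m.
At 73.9°: 0.00015° × 111000 × cos 73.9° = 0.00015 × 111000 × 0.2773 ≈ 4.6173 m.
The ratio reduces to cos 13.61° / cos 73.9° = 0.9719/0.2773 ≈ 3.5048.

3.50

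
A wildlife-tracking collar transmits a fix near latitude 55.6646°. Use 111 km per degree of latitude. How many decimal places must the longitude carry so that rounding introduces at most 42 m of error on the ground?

At 55.6646° one degree of longitude covers 111000 × cos 55.6646° ≈ 111000 × 0.5640 ≈ 62608 m.
N decimal places → at most half a unit in the last place, 0.5 × 10⁻ᴺ° = 62608/2 × 10⁻ᴺ m.
Setting 31304 × 10⁻ᴺ ≤ 42 gives 10ᴺ ≥ 745.3, i.e. N ≥ 2.87.
N = 2 would give 313 m (too coarse); N = 3 gives 31.3 m ≤ 42 m.

3 decimal places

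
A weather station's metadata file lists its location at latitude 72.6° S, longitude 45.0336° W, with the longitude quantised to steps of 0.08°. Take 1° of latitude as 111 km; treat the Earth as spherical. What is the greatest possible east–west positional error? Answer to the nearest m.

1328 m

With a 0.08° grid the true value lies within half a step, ±0.08°/2 = ±0.04°, of the stored one.
At latitude 72.6° a degree of longitude spans 111000 m × cos 72.6° = 111000 × 0.2990 ≈ 33193.5 m.
East–west error: 0.04° × 33193.5 m/° ≈ 1327.74 m.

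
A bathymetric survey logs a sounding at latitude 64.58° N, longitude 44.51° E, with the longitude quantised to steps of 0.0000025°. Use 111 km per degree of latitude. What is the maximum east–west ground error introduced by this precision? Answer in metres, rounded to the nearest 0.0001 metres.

With a 0.0000025° grid the true value lies within half a step, ±0.0000025°/2 = ±1.25e-06°, of the stored one.
Parallels shrink by cos φ, so at 64.58° a degree of longitude is 111000 × 0.4293 ≈ 47646.8 m.
So at most 1.25e-06° × 47646.8 ≈ 0.0595585 m east–west.

0.0596 metres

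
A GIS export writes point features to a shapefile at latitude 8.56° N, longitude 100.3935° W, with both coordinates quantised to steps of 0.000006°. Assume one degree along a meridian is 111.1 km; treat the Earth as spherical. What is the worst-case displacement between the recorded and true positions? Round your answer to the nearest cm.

With a 0.000006° grid the true value lies within half a step, ±0.000006°/2 = ±3e-06°, of the stored one.
Latitude error → 3e-06 × 111100 = 0.3333 m along the meridian.
Longitude error → 3e-06 × 111100 × cos 8.56° = 3e-06 × 111100 × 0.9889 ≈ 0.329587 m.
Combining orthogonally: (0.3333² + 0.329587²)^½ ≈ 0.468739 m.
That is 0.468739 m = 46.874 cm.

47 cm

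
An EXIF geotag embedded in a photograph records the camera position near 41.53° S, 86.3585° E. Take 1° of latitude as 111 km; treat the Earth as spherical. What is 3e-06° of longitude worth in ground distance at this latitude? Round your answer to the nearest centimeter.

One degree of longitude here spans 111000 × cos 41.53° = 111000 × 0.7486 ≈ 83095.6 m; 3e-06° of that is 0.249287 m.
That is 0.249287 m = 24.929 cm.

25 centimeters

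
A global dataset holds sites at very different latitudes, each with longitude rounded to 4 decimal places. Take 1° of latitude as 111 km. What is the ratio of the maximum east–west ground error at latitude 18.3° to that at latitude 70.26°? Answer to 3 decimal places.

2.811

Rounding to 4 decimal places leaves the longitude within ±5e-05° of the true value.
Error at 18.3° = 5e-05° × 111000 × cos 18.3° ≈ 5.55 × 0.9494 = 5.2693 m.
At 70.26°: 5e-05° × 111000 × cos 70.26° = 5e-05 × 111000 × 0.3378 ≈ 1.8745 m.
The ratio reduces to cos 18.3° / cos 70.26° = 0.9494/0.3378 ≈ 2.8110.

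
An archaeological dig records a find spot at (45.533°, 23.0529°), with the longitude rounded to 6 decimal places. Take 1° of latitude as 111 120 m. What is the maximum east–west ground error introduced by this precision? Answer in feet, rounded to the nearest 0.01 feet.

Rounding to 6 decimal places leaves the longitude within ±5e-07° of the true value.
At latitude 45.533° a degree of longitude spans 111120 m × cos 45.533° = 111120 × 0.7005 ≈ 77839.4 m.
Maximum E–W displacement: 5e-07 × 77839.4 = 0.0389197 m.
Converting: 0.0389197 m × 3.2808 ft/m ≈ 0.12769 ft.

0.13 feet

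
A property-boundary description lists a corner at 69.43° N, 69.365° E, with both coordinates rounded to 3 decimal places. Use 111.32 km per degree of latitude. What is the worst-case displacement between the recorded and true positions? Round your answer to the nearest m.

59 m

Rounding to 3 decimal places leaves each coordinate within ±0.0005° of the true value.
Latitude error → 0.0005 × 111320 = 55.66 m along the meridian.
East–west component at 69.43°: 0.0005° × 111320 × cos 69.43° ≈ 0.0005 × 39112.4 ≈ 19.5562 m.
Worst case both components are at the extreme and orthogonal: √(55.66² + 19.5562²) ≈ 58.9956 m.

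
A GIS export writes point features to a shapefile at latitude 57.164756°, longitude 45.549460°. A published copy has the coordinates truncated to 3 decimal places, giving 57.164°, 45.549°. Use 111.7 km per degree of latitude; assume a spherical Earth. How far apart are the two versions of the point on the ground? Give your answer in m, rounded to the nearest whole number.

89 m

The latitude changed by +0.000756° and the longitude by +0.000460°.
N–S: 0.000756° × 111700 m/° = 84.4452 m.
East–west at this latitude: 0.000460° × 111700 × cos 57.164° ≈ 0.000460 × 60567.8 = 27.8612 m.
Combined displacement = (84.4452² + 27.8612²)^½ ≈ 88.9226 m.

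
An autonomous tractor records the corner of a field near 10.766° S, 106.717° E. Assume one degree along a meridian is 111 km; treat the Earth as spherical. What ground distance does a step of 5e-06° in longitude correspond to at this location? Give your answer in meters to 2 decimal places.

5e-06° of longitude at 10.766° is 5e-06 × 111000 × cos 10.766° ≈ 5e-06 × 109046 = 0.545231 m.

0.55 meters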